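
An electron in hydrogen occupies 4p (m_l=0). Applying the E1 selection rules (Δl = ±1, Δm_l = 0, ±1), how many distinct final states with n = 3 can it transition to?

4

E1 requires Δl = ±1, so l_f ∈ {0, 2}; with 0 ≤ l_f ≤ n_f−1 = 2, the allowed l_f values are {0, 2}.
For l_f = 0: m_f ∈ {m_i−1, m_i, m_i+1} ∩ [−0, 0] = {0} → 1 state.
For l_f = 2: m_f ∈ {m_i−1, m_i, m_i+1} ∩ [−2, 2] = {-1, 0, 1} → 3 states.
Total: 4.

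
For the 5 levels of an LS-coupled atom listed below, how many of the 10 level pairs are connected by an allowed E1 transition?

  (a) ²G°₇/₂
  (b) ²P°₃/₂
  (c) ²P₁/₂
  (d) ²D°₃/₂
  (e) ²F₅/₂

(a)–(b): forbidden (parity, ΔL, ΔJ).
(a)–(c): forbidden (ΔL, ΔJ).
(a)–(d): forbidden (parity, ΔL, ΔJ).
(a)–(e): allowed.
(b)–(c): allowed.
(b)–(d): forbidden (parity).
(b)–(e): forbidden (ΔL).
(c)–(d): allowed.
(c)–(e): forbidden (parity, ΔL, ΔJ).
(d)–(e): allowed.
Allowed pairs: 4 of 10.

4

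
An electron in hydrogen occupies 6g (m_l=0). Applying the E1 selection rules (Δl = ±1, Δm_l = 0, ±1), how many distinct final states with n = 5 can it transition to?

3

E1 requires Δl = ±1, so l_f ∈ {3, 5}; with 0 ≤ l_f ≤ n_f−1 = 4, the allowed l_f values are {3}.
For l_f = 3: m_f ∈ {m_i−1, m_i, m_i+1} ∩ [−3, 3] = {-1, 0, 1} → 3 states.
Total: 3.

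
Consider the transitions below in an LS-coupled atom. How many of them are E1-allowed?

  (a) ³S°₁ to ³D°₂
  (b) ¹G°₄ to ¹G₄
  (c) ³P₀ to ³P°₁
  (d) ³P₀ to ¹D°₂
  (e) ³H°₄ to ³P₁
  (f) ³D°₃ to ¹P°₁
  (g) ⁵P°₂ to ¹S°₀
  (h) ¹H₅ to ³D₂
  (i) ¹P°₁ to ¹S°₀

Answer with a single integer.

(a) forbidden (parity, ΔL fail)
(b) allowed
(c) allowed
(d) forbidden (ΔS, ΔJ fail)
(e) forbidden (ΔL, ΔJ fail)
(f) forbidden (parity, ΔS, ΔJ fail)
(g) forbidden (parity, ΔS, ΔJ fail)
(h) forbidden (parity, ΔS, ΔL, ΔJ fail)
(i) forbidden (parity fails)
Total allowed: 2 of 9.

2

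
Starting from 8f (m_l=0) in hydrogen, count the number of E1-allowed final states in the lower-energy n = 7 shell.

6

E1 requires Δl = ±1, so l_f ∈ {2, 4}; with 0 ≤ l_f ≤ n_f−1 = 6, the allowed l_f values are {2, 4}.
For l_f = 2: m_f ∈ {m_i−1, m_i, m_i+1} ∩ [−2, 2] = {-1, 0, 1} → 3 states.
For l_f = 4: m_f ∈ {m_i−1, m_i, m_i+1} ∩ [−4, 4] = {-1, 0, 1} → 3 states.
Total: 6.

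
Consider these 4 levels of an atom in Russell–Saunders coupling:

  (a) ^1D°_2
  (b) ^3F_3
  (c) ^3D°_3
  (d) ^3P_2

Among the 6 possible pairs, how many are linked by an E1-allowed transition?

2

(a)–(b): forbidden (ΔS).
(a)–(c): forbidden (parity, ΔS).
(a)–(d): forbidden (ΔS).
(b)–(c): allowed.
(b)–(d): forbidden (parity, ΔL).
(c)–(d): allowed.
Allowed pairs: 2 of 6.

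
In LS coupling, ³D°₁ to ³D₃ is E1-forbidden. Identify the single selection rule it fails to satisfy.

Initial level: S=1, L=2, J=1, parity odd. Final level: S=1, L=2, J=3, parity even.
Parity must change: odd → even — satisfied.
ΔS = 0: S: 1 → 1 — satisfied.
ΔL = 0, ±1 (not L=0↔0): L: 2 → 2, ΔL = +0 — satisfied.
ΔJ = 0, ±1 (not J=0↔0): J: 1 → 3, ΔJ = +2 — violated.

the ΔJ = 0, ±1 rule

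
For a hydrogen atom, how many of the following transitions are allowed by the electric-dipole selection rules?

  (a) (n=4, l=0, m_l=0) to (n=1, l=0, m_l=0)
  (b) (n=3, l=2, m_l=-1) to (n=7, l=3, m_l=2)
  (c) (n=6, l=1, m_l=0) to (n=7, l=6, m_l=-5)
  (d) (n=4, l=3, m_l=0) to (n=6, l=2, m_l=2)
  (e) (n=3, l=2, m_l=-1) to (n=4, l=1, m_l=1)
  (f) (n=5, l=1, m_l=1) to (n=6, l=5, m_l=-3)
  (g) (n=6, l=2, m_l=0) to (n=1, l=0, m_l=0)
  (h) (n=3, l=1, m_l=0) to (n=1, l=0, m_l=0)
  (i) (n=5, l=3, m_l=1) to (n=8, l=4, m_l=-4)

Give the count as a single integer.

1

(a) forbidden — Δl = +0 (E1 requires Δl = ±1)
(b) forbidden — Δm_l = +3 (E1 requires Δm_l = 0, ±1)
(c) forbidden — Δl = +5 (E1 requires Δl = ±1); Δm_l = -5 (E1 requires Δm_l = 0, ±1)
(d) forbidden — Δm_l = +2 (E1 requires Δm_l = 0, ±1)
(e) forbidden — Δm_l = +2 (E1 requires Δm_l = 0, ±1)
(f) forbidden — Δl = +4 (E1 requires Δl = ±1); Δm_l = -4 (E1 requires Δm_l = 0, ±1)
(g) forbidden — Δl = -2 (E1 requires Δl = ±1)
(h) allowed
(i) forbidden — Δm_l = -5 (E1 requires Δm_l = 0, ±1)
Total allowed: 1 of 9.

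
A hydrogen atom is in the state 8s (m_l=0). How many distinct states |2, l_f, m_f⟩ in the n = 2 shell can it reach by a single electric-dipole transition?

E1 requires Δl = ±1, so l_f ∈ {-1, 1}; with 0 ≤ l_f ≤ n_f−1 = 1, the allowed l_f values are {1}.
For l_f = 1: m_f ∈ {m_i−1, m_i, m_i+1} ∩ [−1, 1] = {-1, 0, 1} → 3 states.
Total: 3.

3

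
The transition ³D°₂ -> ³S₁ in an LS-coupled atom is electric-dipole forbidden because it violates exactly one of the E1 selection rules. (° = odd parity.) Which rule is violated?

the ΔL = 0, ±1 rule

Reading off the term symbols: S 1→1, L 2→0, J 2→1, parity odd→even.
ΔJ = 0, ±1 (not J=0↔0): J: 2 → 1, ΔJ = -1 — ok.
Parity must change: odd → even — ok.
ΔL = 0, ±1 (not L=0↔0): L: 2 → 0, ΔL = -2 — fails.
ΔS = 0: S: 1 → 1 — ok.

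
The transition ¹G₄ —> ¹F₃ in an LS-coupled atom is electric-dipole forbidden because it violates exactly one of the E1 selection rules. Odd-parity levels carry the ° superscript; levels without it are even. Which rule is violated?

parity

Parity must change: even → even — violated.
ΔS = 0: S: 0 → 0 — satisfied.
ΔL = 0, ±1 (not L=0↔0): L: 4 → 3, ΔL = -1 — satisfied.
ΔJ = 0, ±1 (not J=0↔0): J: 4 → 3, ΔJ = -1 — satisfied.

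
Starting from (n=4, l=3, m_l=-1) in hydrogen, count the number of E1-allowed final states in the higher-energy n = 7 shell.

6

E1 requires Δl = ±1, so l_f ∈ {2, 4}; with 0 ≤ l_f ≤ n_f−1 = 6, the allowed l_f values are {2, 4}.
For l_f = 2: m_f ∈ {m_i−1, m_i, m_i+1} ∩ [−2, 2] = {-2, -1, 0} → 3 states.
For l_f = 4: m_f ∈ {m_i−1, m_i, m_i+1} ∩ [−4, 4] = {-2, -1, 0} → 3 states.
Total: 6.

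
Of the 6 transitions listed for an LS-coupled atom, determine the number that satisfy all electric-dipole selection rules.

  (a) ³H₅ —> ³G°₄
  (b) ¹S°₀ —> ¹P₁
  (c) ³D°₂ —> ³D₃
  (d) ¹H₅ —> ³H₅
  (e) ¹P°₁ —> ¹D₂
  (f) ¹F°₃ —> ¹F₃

5

(a) allowed
(b) allowed
(c) allowed
(d) forbidden (parity, ΔS fail)
(e) allowed
(f) allowed
Total allowed: 5 of 6.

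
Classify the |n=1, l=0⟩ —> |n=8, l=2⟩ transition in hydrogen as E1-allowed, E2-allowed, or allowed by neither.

Δl = 2 − 0 = +2; l_i + l_f = 2.
E1 (Δl = ±1): not satisfied.
E2 (Δl = 0,±2, l_i+l_f ≥ 2): satisfied.

E2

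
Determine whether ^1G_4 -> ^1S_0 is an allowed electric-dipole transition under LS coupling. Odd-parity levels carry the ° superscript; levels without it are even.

Initial level: S=0, L=4, J=4, parity even. Final level: S=0, L=0, J=0, parity even.
Parity must change: even → even — fails.
ΔS = 0: S: 0 → 0 — passes.
ΔL = 0, ±1 (not L=0↔0): L: 4 → 0, ΔL = -4 — fails.
ΔJ = 0, ±1 (not J=0↔0): J: 4 → 0, ΔJ = -4 — fails.
Rule(s) violated: parity, ΔL, ΔJ.

forbidden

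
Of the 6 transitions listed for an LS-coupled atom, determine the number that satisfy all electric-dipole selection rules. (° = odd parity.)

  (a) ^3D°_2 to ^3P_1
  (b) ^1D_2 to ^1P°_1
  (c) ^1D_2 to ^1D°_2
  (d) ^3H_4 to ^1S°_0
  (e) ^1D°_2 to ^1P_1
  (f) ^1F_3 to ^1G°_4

5

(a) allowed
(b) allowed
(c) allowed
(d) forbidden (ΔS, ΔL, ΔJ fail)
(e) allowed
(f) allowed
Total allowed: 5 of 6.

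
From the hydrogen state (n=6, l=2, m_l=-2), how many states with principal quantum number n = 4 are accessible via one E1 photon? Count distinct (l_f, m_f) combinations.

4

E1 requires Δl = ±1, so l_f ∈ {1, 3}; with 0 ≤ l_f ≤ n_f−1 = 3, the allowed l_f values are {1, 3}.
For l_f = 1: m_f ∈ {m_i−1, m_i, m_i+1} ∩ [−1, 1] = {-1} → 1 state.
For l_f = 3: m_f ∈ {m_i−1, m_i, m_i+1} ∩ [−3, 3] = {-3, -2, -1} → 3 states.
Total: 4.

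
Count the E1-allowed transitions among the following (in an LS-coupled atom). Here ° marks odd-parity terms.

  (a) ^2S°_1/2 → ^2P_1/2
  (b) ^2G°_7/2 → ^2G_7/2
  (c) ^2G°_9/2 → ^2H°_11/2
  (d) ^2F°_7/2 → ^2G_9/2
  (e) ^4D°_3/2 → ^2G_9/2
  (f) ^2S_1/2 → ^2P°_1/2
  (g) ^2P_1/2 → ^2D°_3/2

5

(a) allowed
(b) allowed
(c) forbidden (parity fails)
(d) allowed
(e) forbidden (ΔS, ΔL, ΔJ fail)
(f) allowed
(g) allowed
Total allowed: 5 of 7.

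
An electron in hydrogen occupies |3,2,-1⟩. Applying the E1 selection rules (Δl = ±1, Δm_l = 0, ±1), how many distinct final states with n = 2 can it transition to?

E1 requires Δl = ±1, so l_f ∈ {1, 3}; with 0 ≤ l_f ≤ n_f−1 = 1, the allowed l_f values are {1}.
For l_f = 1: m_f ∈ {m_i−1, m_i, m_i+1} ∩ [−1, 1] = {-1, 0} → 2 states.
Total: 2.

2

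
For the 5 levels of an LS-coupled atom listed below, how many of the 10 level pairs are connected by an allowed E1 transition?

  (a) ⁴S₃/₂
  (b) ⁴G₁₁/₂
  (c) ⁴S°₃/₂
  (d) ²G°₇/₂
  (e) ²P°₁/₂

0

(a)–(b): forbidden (parity, ΔL, ΔJ).
(a)–(c): forbidden (ΔL).
(a)–(d): forbidden (ΔS, ΔL, ΔJ).
(a)–(e): forbidden (ΔS).
(b)–(c): forbidden (ΔL, ΔJ).
(b)–(d): forbidden (ΔS, ΔJ).
(b)–(e): forbidden (ΔS, ΔL, ΔJ).
(c)–(d): forbidden (parity, ΔS, ΔL, ΔJ).
(c)–(e): forbidden (parity, ΔS).
(d)–(e): forbidden (parity, ΔL, ΔJ).
Allowed pairs: 0 of 10.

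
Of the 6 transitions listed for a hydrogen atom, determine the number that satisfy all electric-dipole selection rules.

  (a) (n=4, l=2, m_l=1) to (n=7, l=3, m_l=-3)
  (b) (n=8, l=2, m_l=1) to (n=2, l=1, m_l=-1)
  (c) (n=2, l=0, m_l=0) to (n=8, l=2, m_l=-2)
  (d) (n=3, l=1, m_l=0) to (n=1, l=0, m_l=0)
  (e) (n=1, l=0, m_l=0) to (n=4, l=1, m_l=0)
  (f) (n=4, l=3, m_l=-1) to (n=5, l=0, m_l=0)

(a) forbidden — Δm_l = -4 (E1 requires Δm_l = 0, ±1)
(b) forbidden — Δm_l = -2 (E1 requires Δm_l = 0, ±1)
(c) forbidden — Δl = +2 (E1 requires Δl = ±1); Δm_l = -2 (E1 requires Δm_l = 0, ±1)
(d) allowed
(e) allowed
(f) forbidden — Δl = -3 (E1 requires Δl = ±1)
Total allowed: 2 of 6.

2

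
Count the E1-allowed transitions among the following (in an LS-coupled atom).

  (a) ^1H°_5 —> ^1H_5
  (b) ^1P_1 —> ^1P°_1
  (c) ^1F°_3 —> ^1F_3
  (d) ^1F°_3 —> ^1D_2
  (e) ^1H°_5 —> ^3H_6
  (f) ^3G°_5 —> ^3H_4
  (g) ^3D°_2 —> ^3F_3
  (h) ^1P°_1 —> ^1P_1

7

(a) allowed
(b) allowed
(c) allowed
(d) allowed
(e) forbidden (ΔS fails)
(f) allowed
(g) allowed
(h) allowed
Total allowed: 7 of 8.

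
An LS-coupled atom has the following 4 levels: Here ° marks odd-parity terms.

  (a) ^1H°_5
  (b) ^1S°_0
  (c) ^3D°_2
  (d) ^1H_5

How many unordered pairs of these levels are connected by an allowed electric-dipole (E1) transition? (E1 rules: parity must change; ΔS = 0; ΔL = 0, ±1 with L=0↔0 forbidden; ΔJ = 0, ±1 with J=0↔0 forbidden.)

(a)–(b): forbidden (parity, ΔL, ΔJ).
(a)–(c): forbidden (parity, ΔS, ΔL, ΔJ).
(a)–(d): allowed.
(b)–(c): forbidden (parity, ΔS, ΔL, ΔJ).
(b)–(d): forbidden (ΔL, ΔJ).
(c)–(d): forbidden (ΔS, ΔL, ΔJ).
Allowed pairs: 1 of 6.

1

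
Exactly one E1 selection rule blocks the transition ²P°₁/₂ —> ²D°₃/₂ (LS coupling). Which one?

Parity must change: odd → odd — fails.
ΔS = 0: S: 1/2 → 1/2 — passes.
ΔL = 0, ±1 (not L=0↔0): L: 1 → 2, ΔL = +1 — passes.
ΔJ = 0, ±1 (not J=0↔0): J: 1/2 → 3/2, ΔJ = +1 — passes.

parity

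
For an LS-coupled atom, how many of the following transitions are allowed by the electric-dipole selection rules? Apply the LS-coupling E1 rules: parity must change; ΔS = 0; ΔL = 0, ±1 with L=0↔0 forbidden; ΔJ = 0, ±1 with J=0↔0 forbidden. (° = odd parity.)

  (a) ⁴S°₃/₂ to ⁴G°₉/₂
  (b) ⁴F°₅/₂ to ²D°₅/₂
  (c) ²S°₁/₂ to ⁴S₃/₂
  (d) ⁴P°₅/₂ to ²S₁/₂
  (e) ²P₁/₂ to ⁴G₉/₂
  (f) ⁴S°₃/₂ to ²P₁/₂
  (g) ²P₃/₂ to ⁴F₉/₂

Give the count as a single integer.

0

(a) forbidden (parity, ΔL, ΔJ fail)
(b) forbidden (parity, ΔS fail)
(c) forbidden (ΔS, ΔL fail)
(d) forbidden (ΔS, ΔJ fail)
(e) forbidden (parity, ΔS, ΔL, ΔJ fail)
(f) forbidden (ΔS fails)
(g) forbidden (parity, ΔS, ΔL, ΔJ fail)
Total allowed: 0 of 7.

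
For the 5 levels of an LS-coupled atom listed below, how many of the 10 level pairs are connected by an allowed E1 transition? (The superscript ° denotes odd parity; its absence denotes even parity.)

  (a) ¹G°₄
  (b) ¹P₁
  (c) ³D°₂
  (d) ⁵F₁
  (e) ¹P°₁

1

(a)–(b): forbidden (ΔL, ΔJ).
(a)–(c): forbidden (parity, ΔS, ΔL, ΔJ).
(a)–(d): forbidden (ΔS, ΔJ).
(a)–(e): forbidden (parity, ΔL, ΔJ).
(b)–(c): forbidden (ΔS).
(b)–(d): forbidden (parity, ΔS, ΔL).
(b)–(e): allowed.
(c)–(d): forbidden (ΔS).
(c)–(e): forbidden (parity, ΔS).
(d)–(e): forbidden (ΔS, ΔL).
Allowed pairs: 1 of 10.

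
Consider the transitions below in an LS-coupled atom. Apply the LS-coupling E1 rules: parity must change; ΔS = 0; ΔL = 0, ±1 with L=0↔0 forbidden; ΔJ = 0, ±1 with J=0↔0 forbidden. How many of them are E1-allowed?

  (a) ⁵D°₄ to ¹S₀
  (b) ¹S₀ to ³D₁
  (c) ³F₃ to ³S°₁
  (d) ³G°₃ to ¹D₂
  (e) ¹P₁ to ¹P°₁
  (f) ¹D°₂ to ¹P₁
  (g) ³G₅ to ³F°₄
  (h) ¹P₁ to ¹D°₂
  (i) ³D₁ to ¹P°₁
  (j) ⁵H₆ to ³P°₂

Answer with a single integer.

(a) forbidden (ΔS, ΔL, ΔJ fail)
(b) forbidden (parity, ΔS, ΔL fail)
(c) forbidden (ΔL, ΔJ fail)
(d) forbidden (ΔS, ΔL fail)
(e) allowed
(f) allowed
(g) allowed
(h) allowed
(i) forbidden (ΔS fails)
(j) forbidden (ΔS, ΔL, ΔJ fail)
Total allowed: 4 of 10.

4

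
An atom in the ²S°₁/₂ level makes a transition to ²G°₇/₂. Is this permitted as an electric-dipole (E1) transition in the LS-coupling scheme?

forbidden

Reading off the term symbols: S 1/2→1/2, L 0→4, J 1/2→7/2, parity odd→odd.
Parity must change: odd → odd — ✗.
ΔS = 0: S: 1/2 → 1/2 — ✓.
ΔL = 0, ±1 (not L=0↔0): L: 0 → 4, ΔL = +4 — ✗.
ΔJ = 0, ±1 (not J=0↔0): J: 1/2 → 7/2, ΔJ = +3 — ✗.
Rule(s) violated: parity, ΔL, ΔJ.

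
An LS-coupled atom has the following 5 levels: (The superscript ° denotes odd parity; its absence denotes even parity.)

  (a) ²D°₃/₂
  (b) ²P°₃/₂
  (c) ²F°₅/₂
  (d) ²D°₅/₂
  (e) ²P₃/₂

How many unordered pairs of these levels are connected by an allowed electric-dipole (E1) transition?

3

(a)–(b): forbidden (parity).
(a)–(c): forbidden (parity).
(a)–(d): forbidden (parity).
(a)–(e): allowed.
(b)–(c): forbidden (parity, ΔL).
(b)–(d): forbidden (parity).
(b)–(e): allowed.
(c)–(d): forbidden (parity).
(c)–(e): forbidden (ΔL).
(d)–(e): allowed.
Allowed pairs: 3 of 10.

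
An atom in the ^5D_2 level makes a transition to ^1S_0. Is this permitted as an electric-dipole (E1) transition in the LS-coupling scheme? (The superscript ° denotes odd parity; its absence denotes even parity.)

Reading off the term symbols: S 2→0, L 2→0, J 2→0, parity even→even.
Parity must change: even → even — ✗.
ΔS = 0: S: 2 → 0 — ✗.
ΔL = 0, ±1 (not L=0↔0): L: 2 → 0, ΔL = -2 — ✗.
ΔJ = 0, ±1 (not J=0↔0): J: 2 → 0, ΔJ = -2 — ✗.
Rule(s) violated: parity, ΔS, ΔL, ΔJ.

forbidden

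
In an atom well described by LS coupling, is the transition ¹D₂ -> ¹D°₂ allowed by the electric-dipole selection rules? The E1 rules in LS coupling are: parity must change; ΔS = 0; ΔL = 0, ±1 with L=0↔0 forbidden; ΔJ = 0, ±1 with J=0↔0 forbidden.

allowed

ΔS = 0: S: 0 → 0 — satisfied.
ΔL = 0, ±1 (not L=0↔0): L: 2 → 2, ΔL = +0 — satisfied.
ΔJ = 0, ±1 (not J=0↔0): J: 2 → 2, ΔJ = +0 — satisfied.
Parity must change: even → odd — satisfied.
All four E1 rules are satisfied.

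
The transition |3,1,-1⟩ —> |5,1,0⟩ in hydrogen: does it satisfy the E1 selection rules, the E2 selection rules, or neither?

E2

Δl = 1 − 1 = +0; l_i + l_f = 2.
Δm_l = +1.
E1 (Δl = ±1, |Δm_l| ≤ 1): not satisfied.
E2 (Δl = 0,±2, l_i+l_f ≥ 2, |Δm_l| ≤ 2): satisfied.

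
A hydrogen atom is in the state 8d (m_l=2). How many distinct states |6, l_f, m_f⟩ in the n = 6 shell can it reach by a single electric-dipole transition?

4

E1 requires Δl = ±1, so l_f ∈ {1, 3}; with 0 ≤ l_f ≤ n_f−1 = 5, the allowed l_f values are {1, 3}.
For l_f = 1: m_f ∈ {m_i−1, m_i, m_i+1} ∩ [−1, 1] = {1} → 1 state.
For l_f = 3: m_f ∈ {m_i−1, m_i, m_i+1} ∩ [−3, 3] = {1, 2, 3} → 3 states.
Total: 4.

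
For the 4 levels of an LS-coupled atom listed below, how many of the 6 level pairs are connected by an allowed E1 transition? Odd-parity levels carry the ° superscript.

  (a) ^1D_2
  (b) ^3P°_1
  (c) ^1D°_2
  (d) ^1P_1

2

(a)–(b): forbidden (ΔS).
(a)–(c): allowed.
(a)–(d): forbidden (parity).
(b)–(c): forbidden (parity, ΔS).
(b)–(d): forbidden (ΔS).
(c)–(d): allowed.
Allowed pairs: 2 of 6.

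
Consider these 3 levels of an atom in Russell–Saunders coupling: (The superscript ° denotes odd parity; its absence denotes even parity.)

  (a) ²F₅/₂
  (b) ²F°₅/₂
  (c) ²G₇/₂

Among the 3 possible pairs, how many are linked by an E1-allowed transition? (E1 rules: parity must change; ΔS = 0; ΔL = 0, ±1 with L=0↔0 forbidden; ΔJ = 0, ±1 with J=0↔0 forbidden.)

(a)–(b): allowed.
(a)–(c): forbidden (parity).
(b)–(c): allowed.
Allowed pairs: 2 of 3.

2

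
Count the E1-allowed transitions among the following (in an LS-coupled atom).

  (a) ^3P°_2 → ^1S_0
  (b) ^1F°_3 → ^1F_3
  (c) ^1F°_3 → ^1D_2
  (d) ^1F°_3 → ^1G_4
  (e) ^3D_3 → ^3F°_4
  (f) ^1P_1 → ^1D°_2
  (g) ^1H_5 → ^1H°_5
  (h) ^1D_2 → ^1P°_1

7

(a) forbidden (ΔS, ΔJ fail)
(b) allowed
(c) allowed
(d) allowed
(e) allowed
(f) allowed
(g) allowed
(h) allowed
Total allowed: 7 of 8.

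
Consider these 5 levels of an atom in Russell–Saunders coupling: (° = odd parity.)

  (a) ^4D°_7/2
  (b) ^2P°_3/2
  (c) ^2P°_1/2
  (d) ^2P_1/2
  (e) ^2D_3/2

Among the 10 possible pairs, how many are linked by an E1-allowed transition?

(a)–(b): forbidden (parity, ΔS, ΔJ).
(a)–(c): forbidden (parity, ΔS, ΔJ).
(a)–(d): forbidden (ΔS, ΔJ).
(a)–(e): forbidden (ΔS, ΔJ).
(b)–(c): forbidden (parity).
(b)–(d): allowed.
(b)–(e): allowed.
(c)–(d): allowed.
(c)–(e): allowed.
(d)–(e): forbidden (parity).
Allowed pairs: 4 of 10.

4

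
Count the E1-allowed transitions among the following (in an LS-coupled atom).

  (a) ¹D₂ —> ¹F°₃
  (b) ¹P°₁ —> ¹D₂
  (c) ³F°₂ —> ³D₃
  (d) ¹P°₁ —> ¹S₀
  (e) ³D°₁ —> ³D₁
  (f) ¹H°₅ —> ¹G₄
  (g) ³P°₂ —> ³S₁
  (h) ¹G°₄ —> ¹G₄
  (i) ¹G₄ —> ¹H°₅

(a) allowed
(b) allowed
(c) allowed
(d) allowed
(e) allowed
(f) allowed
(g) allowed
(h) allowed
(i) allowed
Total allowed: 9 of 9.

9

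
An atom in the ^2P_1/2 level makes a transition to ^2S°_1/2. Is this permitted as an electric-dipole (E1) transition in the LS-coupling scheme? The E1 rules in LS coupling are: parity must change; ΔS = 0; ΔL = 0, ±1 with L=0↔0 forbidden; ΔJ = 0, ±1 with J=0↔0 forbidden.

ΔJ = 0, ±1 (not J=0↔0): J: 1/2 → 1/2, ΔJ = +0 — passes.
ΔL = 0, ±1 (not L=0↔0): L: 1 → 0, ΔL = -1 — passes.
Parity must change: even → odd — passes.
ΔS = 0: S: 1/2 → 1/2 — passes.
All four E1 rules are satisfied.

allowed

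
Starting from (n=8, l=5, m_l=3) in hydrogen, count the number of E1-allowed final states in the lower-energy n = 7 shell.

6

E1 requires Δl = ±1, so l_f ∈ {4, 6}; with 0 ≤ l_f ≤ n_f−1 = 6, the allowed l_f values are {4, 6}.
For l_f = 4: m_f ∈ {m_i−1, m_i, m_i+1} ∩ [−4, 4] = {2, 3, 4} → 3 states.
For l_f = 6: m_f ∈ {m_i−1, m_i, m_i+1} ∩ [−6, 6] = {2, 3, 4} → 3 states.
Total: 6.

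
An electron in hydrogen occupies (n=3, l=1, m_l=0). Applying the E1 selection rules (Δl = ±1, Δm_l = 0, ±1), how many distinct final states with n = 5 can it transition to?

E1 requires Δl = ±1, so l_f ∈ {0, 2}; with 0 ≤ l_f ≤ n_f−1 = 4, the allowed l_f values are {0, 2}.
For l_f = 0: m_f ∈ {m_i−1, m_i, m_i+1} ∩ [−0, 0] = {0} → 1 state.
For l_f = 2: m_f ∈ {m_i−1, m_i, m_i+1} ∩ [−2, 2] = {-1, 0, 1} → 3 states.
Total: 4.

4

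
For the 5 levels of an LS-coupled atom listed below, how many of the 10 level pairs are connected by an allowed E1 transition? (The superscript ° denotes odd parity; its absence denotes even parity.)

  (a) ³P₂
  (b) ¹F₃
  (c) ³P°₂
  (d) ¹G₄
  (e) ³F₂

1

(a)–(b): forbidden (parity, ΔS, ΔL).
(a)–(c): allowed.
(a)–(d): forbidden (parity, ΔS, ΔL, ΔJ).
(a)–(e): forbidden (parity, ΔL).
(b)–(c): forbidden (ΔS, ΔL).
(b)–(d): forbidden (parity).
(b)–(e): forbidden (parity, ΔS).
(c)–(d): forbidden (ΔS, ΔL, ΔJ).
(c)–(e): forbidden (ΔL).
(d)–(e): forbidden (parity, ΔS, ΔJ).
Allowed pairs: 1 of 10.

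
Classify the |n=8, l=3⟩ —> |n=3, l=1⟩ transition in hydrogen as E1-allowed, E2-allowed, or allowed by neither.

E2

Δl = 1 − 3 = -2; l_i + l_f = 4.
E1 (Δl = ±1): not satisfied.
E2 (Δl = 0,±2, l_i+l_f ≥ 2): satisfied.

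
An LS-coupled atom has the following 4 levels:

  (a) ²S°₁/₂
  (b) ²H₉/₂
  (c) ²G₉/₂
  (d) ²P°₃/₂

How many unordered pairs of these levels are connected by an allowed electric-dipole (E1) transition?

(a)–(b): forbidden (ΔL, ΔJ).
(a)–(c): forbidden (ΔL, ΔJ).
(a)–(d): forbidden (parity).
(b)–(c): forbidden (parity).
(b)–(d): forbidden (ΔL, ΔJ).
(c)–(d): forbidden (ΔL, ΔJ).
Allowed pairs: 0 of 6.

0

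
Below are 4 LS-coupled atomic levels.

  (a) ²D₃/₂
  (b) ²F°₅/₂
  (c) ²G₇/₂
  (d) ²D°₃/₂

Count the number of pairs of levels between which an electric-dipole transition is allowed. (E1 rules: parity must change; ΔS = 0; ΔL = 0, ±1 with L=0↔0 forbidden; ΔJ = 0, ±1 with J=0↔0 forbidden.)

3

(a)–(b): allowed.
(a)–(c): forbidden (parity, ΔL, ΔJ).
(a)–(d): allowed.
(b)–(c): allowed.
(b)–(d): forbidden (parity).
(c)–(d): forbidden (ΔL, ΔJ).
Allowed pairs: 3 of 6.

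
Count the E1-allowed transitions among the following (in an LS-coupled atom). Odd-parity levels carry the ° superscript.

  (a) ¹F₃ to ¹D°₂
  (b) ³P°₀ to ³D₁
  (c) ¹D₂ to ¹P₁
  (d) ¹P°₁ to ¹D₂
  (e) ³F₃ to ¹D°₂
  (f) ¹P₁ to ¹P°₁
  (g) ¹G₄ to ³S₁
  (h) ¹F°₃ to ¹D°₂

(a) allowed
(b) allowed
(c) forbidden (parity fails)
(d) allowed
(e) forbidden (ΔS fails)
(f) allowed
(g) forbidden (parity, ΔS, ΔL, ΔJ fail)
(h) forbidden (parity fails)
Total allowed: 4 of 8.

4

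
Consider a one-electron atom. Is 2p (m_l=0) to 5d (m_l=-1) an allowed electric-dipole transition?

l: 1 → 2 (Δl = +1). Δl = ±1 passes.
Δm_l = -1 − (0) = -1. E1 requires Δm_l = 0, ±1: passes.
All E1 selection rules are satisfied.

allowed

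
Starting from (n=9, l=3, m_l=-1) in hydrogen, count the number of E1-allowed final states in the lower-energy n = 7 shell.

6

E1 requires Δl = ±1, so l_f ∈ {2, 4}; with 0 ≤ l_f ≤ n_f−1 = 6, the allowed l_f values are {2, 4}.
For l_f = 2: m_f ∈ {m_i−1, m_i, m_i+1} ∩ [−2, 2] = {-2, -1, 0} → 3 states.
For l_f = 4: m_f ∈ {m_i−1, m_i, m_i+1} ∩ [−4, 4] = {-2, -1, 0} → 3 states.
Total: 6.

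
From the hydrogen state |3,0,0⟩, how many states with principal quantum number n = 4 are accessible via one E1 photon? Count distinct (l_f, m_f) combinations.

E1 requires Δl = ±1, so l_f ∈ {-1, 1}; with 0 ≤ l_f ≤ n_f−1 = 3, the allowed l_f values are {1}.
For l_f = 1: m_f ∈ {m_i−1, m_i, m_i+1} ∩ [−1, 1] = {-1, 0, 1} → 3 states.
Total: 3.

3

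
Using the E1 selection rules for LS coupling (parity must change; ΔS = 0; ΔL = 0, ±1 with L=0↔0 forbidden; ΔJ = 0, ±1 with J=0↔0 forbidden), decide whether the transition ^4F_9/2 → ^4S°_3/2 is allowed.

Parity must change: even → odd — satisfied.
ΔS = 0: S: 3/2 → 3/2 — satisfied.
ΔL = 0, ±1 (not L=0↔0): L: 3 → 0, ΔL = -3 — violated.
ΔJ = 0, ±1 (not J=0↔0): J: 9/2 → 3/2, ΔJ = -3 — violated.
Rule(s) violated: ΔL, ΔJ.

forbidden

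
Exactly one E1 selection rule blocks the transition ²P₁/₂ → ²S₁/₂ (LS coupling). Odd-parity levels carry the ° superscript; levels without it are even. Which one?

parity

Initial level: S=1/2, L=1, J=1/2, parity even. Final level: S=1/2, L=0, J=1/2, parity even.
Parity must change: even → even — fails.
ΔS = 0: S: 1/2 → 1/2 — passes.
ΔL = 0, ±1 (not L=0↔0): L: 1 → 0, ΔL = -1 — passes.
ΔJ = 0, ±1 (not J=0↔0): J: 1/2 → 1/2, ΔJ = +0 — passes.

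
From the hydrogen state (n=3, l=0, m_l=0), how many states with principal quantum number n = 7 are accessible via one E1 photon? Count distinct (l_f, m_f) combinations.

3

E1 requires Δl = ±1, so l_f ∈ {-1, 1}; with 0 ≤ l_f ≤ n_f−1 = 6, the allowed l_f values are {1}.
For l_f = 1: m_f ∈ {m_i−1, m_i, m_i+1} ∩ [−1, 1] = {-1, 0, 1} → 3 states.
Total: 3.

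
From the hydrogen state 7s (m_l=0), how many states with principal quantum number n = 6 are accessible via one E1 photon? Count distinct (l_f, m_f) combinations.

E1 requires Δl = ±1, so l_f ∈ {-1, 1}; with 0 ≤ l_f ≤ n_f−1 = 5, the allowed l_f values are {1}.
For l_f = 1: m_f ∈ {m_i−1, m_i, m_i+1} ∩ [−1, 1] = {-1, 0, 1} → 3 states.
Total: 3.

3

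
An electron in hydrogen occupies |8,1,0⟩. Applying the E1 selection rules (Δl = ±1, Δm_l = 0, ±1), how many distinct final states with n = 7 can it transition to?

E1 requires Δl = ±1, so l_f ∈ {0, 2}; with 0 ≤ l_f ≤ n_f−1 = 6, the allowed l_f values are {0, 2}.
For l_f = 0: m_f ∈ {m_i−1, m_i, m_i+1} ∩ [−0, 0] = {0} → 1 state.
For l_f = 2: m_f ∈ {m_i−1, m_i, m_i+1} ∩ [−2, 2] = {-1, 0, 1} → 3 states.
Total: 4.

4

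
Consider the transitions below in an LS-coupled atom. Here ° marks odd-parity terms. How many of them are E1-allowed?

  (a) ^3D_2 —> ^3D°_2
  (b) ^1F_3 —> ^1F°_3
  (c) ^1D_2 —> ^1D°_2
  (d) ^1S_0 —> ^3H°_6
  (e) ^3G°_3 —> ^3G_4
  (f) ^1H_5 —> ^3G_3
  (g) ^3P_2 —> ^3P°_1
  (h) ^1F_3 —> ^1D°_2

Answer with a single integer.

(a) allowed
(b) allowed
(c) allowed
(d) forbidden (ΔS, ΔL, ΔJ fail)
(e) allowed
(f) forbidden (parity, ΔS, ΔJ fail)
(g) allowed
(h) allowed
Total allowed: 6 of 8.

6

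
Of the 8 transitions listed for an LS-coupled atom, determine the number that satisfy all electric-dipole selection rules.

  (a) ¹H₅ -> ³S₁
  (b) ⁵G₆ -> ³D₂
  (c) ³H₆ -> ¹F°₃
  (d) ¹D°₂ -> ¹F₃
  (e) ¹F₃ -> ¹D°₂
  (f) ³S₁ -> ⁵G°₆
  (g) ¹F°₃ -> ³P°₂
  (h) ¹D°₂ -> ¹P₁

(a) forbidden (parity, ΔS, ΔL, ΔJ fail)
(b) forbidden (parity, ΔS, ΔL, ΔJ fail)
(c) forbidden (ΔS, ΔL, ΔJ fail)
(d) allowed
(e) allowed
(f) forbidden (ΔS, ΔL, ΔJ fail)
(g) forbidden (parity, ΔS, ΔL fail)
(h) allowed
Total allowed: 3 of 8.

3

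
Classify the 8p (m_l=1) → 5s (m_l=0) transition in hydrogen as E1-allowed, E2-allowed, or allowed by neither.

Δl = 0 − 1 = -1; l_i + l_f = 1.
Δm_l = -1.
E1 (Δl = ±1, |Δm_l| ≤ 1): satisfied.
E2 (Δl = 0,±2, l_i+l_f ≥ 2, |Δm_l| ≤ 2): not satisfied.

E1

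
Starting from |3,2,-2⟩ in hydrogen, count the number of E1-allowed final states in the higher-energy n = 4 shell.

4

E1 requires Δl = ±1, so l_f ∈ {1, 3}; with 0 ≤ l_f ≤ n_f−1 = 3, the allowed l_f values are {1, 3}.
For l_f = 1: m_f ∈ {m_i−1, m_i, m_i+1} ∩ [−1, 1] = {-1} → 1 state.
For l_f = 3: m_f ∈ {m_i−1, m_i, m_i+1} ∩ [−3, 3] = {-3, -2, -1} → 3 states.
Total: 4.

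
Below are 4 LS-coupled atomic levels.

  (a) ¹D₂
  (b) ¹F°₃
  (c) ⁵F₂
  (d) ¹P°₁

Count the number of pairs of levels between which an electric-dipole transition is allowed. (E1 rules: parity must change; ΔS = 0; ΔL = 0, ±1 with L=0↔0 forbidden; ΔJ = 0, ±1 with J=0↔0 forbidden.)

2

(a)–(b): allowed.
(a)–(c): forbidden (parity, ΔS).
(a)–(d): allowed.
(b)–(c): forbidden (ΔS).
(b)–(d): forbidden (parity, ΔL, ΔJ).
(c)–(d): forbidden (ΔS, ΔL).
Allowed pairs: 2 of 6.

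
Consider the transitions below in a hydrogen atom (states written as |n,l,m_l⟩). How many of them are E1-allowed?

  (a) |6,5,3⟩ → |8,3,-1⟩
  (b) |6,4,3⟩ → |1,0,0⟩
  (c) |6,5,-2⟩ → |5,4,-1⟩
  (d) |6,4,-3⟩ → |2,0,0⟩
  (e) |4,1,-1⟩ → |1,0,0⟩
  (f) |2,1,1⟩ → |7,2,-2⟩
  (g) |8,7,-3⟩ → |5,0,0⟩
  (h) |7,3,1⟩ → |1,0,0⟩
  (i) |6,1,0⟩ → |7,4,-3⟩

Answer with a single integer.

(a) forbidden — Δl = -2 (E1 requires Δl = ±1); Δm_l = -4 (E1 requires Δm_l = 0, ±1)
(b) forbidden — Δl = -4 (E1 requires Δl = ±1); Δm_l = -3 (E1 requires Δm_l = 0, ±1)
(c) allowed
(d) forbidden — Δl = -4 (E1 requires Δl = ±1); Δm_l = +3 (E1 requires Δm_l = 0, ±1)
(e) allowed
(f) forbidden — Δm_l = -3 (E1 requires Δm_l = 0, ±1)
(g) forbidden — Δl = -7 (E1 requires Δl = ±1); Δm_l = +3 (E1 requires Δm_l = 0, ±1)
(h) forbidden — Δl = -3 (E1 requires Δl = ±1)
(i) forbidden — Δl = +3 (E1 requires Δl = ±1); Δm_l = -3 (E1 requires Δm_l = 0, ±1)
Total allowed: 2 of 9.

2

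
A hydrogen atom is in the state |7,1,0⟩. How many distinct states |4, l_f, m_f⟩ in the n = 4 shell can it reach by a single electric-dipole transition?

4

E1 requires Δl = ±1, so l_f ∈ {0, 2}; with 0 ≤ l_f ≤ n_f−1 = 3, the allowed l_f values are {0, 2}.
For l_f = 0: m_f ∈ {m_i−1, m_i, m_i+1} ∩ [−0, 0] = {0} → 1 state.
For l_f = 2: m_f ∈ {m_i−1, m_i, m_i+1} ∩ [−2, 2] = {-1, 0, 1} → 3 states.
Total: 4.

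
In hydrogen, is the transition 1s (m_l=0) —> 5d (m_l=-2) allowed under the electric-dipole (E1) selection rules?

l: 0 → 2 (Δl = +2). Δl = ±1 fails.
m_l: 0 → -2 (Δm_l = -2). |Δm_l| ≤ 1 fails.
The transition is electric-dipole forbidden.

forbidden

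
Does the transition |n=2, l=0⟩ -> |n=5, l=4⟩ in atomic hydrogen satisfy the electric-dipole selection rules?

Initial l = 0, final l = 4, so Δl = +4. E1 requires Δl = ±1: violated.
The transition is electric-dipole forbidden.

forbidden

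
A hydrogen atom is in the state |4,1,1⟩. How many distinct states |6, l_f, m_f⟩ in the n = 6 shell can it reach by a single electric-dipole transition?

4

E1 requires Δl = ±1, so l_f ∈ {0, 2}; with 0 ≤ l_f ≤ n_f−1 = 5, the allowed l_f values are {0, 2}.
For l_f = 0: m_f ∈ {m_i−1, m_i, m_i+1} ∩ [−0, 0] = {0} → 1 state.
For l_f = 2: m_f ∈ {m_i−1, m_i, m_i+1} ∩ [−2, 2] = {0, 1, 2} → 3 states.
Total: 4.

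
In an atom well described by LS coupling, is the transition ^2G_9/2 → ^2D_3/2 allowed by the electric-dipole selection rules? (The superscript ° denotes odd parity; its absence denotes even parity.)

Parity must change: even → even — ✗.
ΔL = 0, ±1 (not L=0↔0): L: 4 → 2, ΔL = -2 — ✗.
ΔJ = 0, ±1 (not J=0↔0): J: 9/2 → 3/2, ΔJ = -3 — ✗.
ΔS = 0: S: 1/2 → 1/2 — ✓.
Rule(s) violated: parity, ΔL, ΔJ.

forbidden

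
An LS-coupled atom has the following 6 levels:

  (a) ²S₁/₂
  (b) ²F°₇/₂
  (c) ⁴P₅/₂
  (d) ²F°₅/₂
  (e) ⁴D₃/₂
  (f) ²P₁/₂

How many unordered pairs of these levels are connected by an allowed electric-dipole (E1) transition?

(a)–(b): forbidden (ΔL, ΔJ).
(a)–(c): forbidden (parity, ΔS, ΔJ).
(a)–(d): forbidden (ΔL, ΔJ).
(a)–(e): forbidden (parity, ΔS, ΔL).
(a)–(f): forbidden (parity).
(b)–(c): forbidden (ΔS, ΔL).
(b)–(d): forbidden (parity).
(b)–(e): forbidden (ΔS, ΔJ).
(b)–(f): forbidden (ΔL, ΔJ).
(c)–(d): forbidden (ΔS, ΔL).
(c)–(e): forbidden (parity).
(c)–(f): forbidden (parity, ΔS, ΔJ).
(d)–(e): forbidden (ΔS).
(d)–(f): forbidden (ΔL, ΔJ).
(e)–(f): forbidden (parity, ΔS).
Allowed pairs: 0 of 15.

0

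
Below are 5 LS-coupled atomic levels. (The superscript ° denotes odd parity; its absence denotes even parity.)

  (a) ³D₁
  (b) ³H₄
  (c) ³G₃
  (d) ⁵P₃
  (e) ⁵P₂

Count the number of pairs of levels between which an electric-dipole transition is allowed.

(a)–(b): forbidden (parity, ΔL, ΔJ).
(a)–(c): forbidden (parity, ΔL, ΔJ).
(a)–(d): forbidden (parity, ΔS, ΔJ).
(a)–(e): forbidden (parity, ΔS).
(b)–(c): forbidden (parity).
(b)–(d): forbidden (parity, ΔS, ΔL).
(b)–(e): forbidden (parity, ΔS, ΔL, ΔJ).
(c)–(d): forbidden (parity, ΔS, ΔL).
(c)–(e): forbidden (parity, ΔS, ΔL).
(d)–(e): forbidden (parity).
Allowed pairs: 0 of 10.

0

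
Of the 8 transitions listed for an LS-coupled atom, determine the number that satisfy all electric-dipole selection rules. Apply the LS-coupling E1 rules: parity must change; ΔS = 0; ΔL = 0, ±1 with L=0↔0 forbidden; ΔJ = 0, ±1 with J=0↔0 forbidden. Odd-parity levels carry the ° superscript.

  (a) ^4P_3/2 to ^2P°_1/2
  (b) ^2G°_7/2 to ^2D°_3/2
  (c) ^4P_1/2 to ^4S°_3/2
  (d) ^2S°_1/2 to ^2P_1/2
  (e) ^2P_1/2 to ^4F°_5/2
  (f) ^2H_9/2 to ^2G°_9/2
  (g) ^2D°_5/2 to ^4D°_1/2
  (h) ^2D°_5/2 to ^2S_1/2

(a) forbidden (ΔS fails)
(b) forbidden (parity, ΔL, ΔJ fail)
(c) allowed
(d) allowed
(e) forbidden (ΔS, ΔL, ΔJ fail)
(f) allowed
(g) forbidden (parity, ΔS, ΔJ fail)
(h) forbidden (ΔL, ΔJ fail)
Total allowed: 3 of 8.

3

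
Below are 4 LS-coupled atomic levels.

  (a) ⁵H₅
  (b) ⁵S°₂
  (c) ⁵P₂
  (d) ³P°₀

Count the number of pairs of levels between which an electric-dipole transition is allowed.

(a)–(b): forbidden (ΔL, ΔJ).
(a)–(c): forbidden (parity, ΔL, ΔJ).
(a)–(d): forbidden (ΔS, ΔL, ΔJ).
(b)–(c): allowed.
(b)–(d): forbidden (parity, ΔS, ΔJ).
(c)–(d): forbidden (ΔS, ΔJ).
Allowed pairs: 1 of 6.

1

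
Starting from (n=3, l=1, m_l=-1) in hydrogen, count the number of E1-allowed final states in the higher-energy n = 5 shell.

4

E1 requires Δl = ±1, so l_f ∈ {0, 2}; with 0 ≤ l_f ≤ n_f−1 = 4, the allowed l_f values are {0, 2}.
For l_f = 0: m_f ∈ {m_i−1, m_i, m_i+1} ∩ [−0, 0] = {0} → 1 state.
For l_f = 2: m_f ∈ {m_i−1, m_i, m_i+1} ∩ [−2, 2] = {-2, -1, 0} → 3 states.
Total: 4.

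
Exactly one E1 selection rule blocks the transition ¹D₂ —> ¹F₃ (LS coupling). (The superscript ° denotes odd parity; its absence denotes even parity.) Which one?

Reading off the term symbols: S 0→0, L 2→3, J 2→3, parity even→even.
ΔJ = 0, ±1 (not J=0↔0): J: 2 → 3, ΔJ = +1 — satisfied.
ΔS = 0: S: 0 → 0 — satisfied.
ΔL = 0, ±1 (not L=0↔0): L: 2 → 3, ΔL = +1 — satisfied.
Parity must change: even → even — violated.

parity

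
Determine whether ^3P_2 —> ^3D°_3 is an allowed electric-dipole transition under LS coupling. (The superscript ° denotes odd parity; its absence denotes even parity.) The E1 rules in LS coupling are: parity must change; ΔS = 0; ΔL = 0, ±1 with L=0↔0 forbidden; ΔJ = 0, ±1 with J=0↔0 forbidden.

Parity must change: even → odd — passes.
ΔS = 0: S: 1 → 1 — passes.
ΔL = 0, ±1 (not L=0↔0): L: 1 → 2, ΔL = +1 — passes.
ΔJ = 0, ±1 (not J=0↔0): J: 2 → 3, ΔJ = +1 — passes.
All four E1 rules are satisfied.

allowed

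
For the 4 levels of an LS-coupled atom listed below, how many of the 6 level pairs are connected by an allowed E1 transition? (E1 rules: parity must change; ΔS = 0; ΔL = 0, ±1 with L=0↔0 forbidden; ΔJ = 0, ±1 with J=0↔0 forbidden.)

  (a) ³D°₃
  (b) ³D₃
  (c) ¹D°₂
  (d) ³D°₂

(a)–(b): allowed.
(a)–(c): forbidden (parity, ΔS).
(a)–(d): forbidden (parity).
(b)–(c): forbidden (ΔS).
(b)–(d): allowed.
(c)–(d): forbidden (parity, ΔS).
Allowed pairs: 2 of 6.

2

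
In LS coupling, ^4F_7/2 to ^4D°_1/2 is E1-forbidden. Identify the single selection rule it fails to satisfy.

the ΔJ = 0, ±1 rule

ΔS = 0: S: 3/2 → 3/2 — ✓.
ΔL = 0, ±1 (not L=0↔0): L: 3 → 2, ΔL = -1 — ✓.
ΔJ = 0, ±1 (not J=0↔0): J: 7/2 → 1/2, ΔJ = -3 — ✗.
Parity must change: even → odd — ✓.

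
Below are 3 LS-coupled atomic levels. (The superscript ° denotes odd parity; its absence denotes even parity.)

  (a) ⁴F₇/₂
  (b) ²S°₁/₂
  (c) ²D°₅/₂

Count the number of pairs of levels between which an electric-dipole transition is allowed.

(a)–(b): forbidden (ΔS, ΔL, ΔJ).
(a)–(c): forbidden (ΔS).
(b)–(c): forbidden (parity, ΔL, ΔJ).
Allowed pairs: 0 of 3.

0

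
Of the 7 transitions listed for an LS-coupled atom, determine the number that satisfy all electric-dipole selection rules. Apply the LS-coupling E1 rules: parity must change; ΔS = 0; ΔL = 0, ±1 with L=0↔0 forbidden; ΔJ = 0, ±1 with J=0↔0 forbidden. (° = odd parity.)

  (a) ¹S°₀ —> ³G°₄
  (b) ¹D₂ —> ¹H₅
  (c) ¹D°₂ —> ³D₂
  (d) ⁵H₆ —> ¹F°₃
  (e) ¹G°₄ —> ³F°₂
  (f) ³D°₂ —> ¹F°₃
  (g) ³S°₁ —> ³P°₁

(a) forbidden (parity, ΔS, ΔL, ΔJ fail)
(b) forbidden (parity, ΔL, ΔJ fail)
(c) forbidden (ΔS fails)
(d) forbidden (ΔS, ΔL, ΔJ fail)
(e) forbidden (parity, ΔS, ΔJ fail)
(f) forbidden (parity, ΔS fail)
(g) forbidden (parity fails)
Total allowed: 0 of 7.

0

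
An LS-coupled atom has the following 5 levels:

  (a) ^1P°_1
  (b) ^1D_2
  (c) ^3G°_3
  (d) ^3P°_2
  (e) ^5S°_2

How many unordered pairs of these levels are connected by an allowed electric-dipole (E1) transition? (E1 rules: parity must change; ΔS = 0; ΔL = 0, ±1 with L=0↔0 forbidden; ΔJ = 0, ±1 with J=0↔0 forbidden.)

(a)–(b): allowed.
(a)–(c): forbidden (parity, ΔS, ΔL, ΔJ).
(a)–(d): forbidden (parity, ΔS).
(a)–(e): forbidden (parity, ΔS).
(b)–(c): forbidden (ΔS, ΔL).
(b)–(d): forbidden (ΔS).
(b)–(e): forbidden (ΔS, ΔL).
(c)–(d): forbidden (parity, ΔL).
(c)–(e): forbidden (parity, ΔS, ΔL).
(d)–(e): forbidden (parity, ΔS).
Allowed pairs: 1 of 10.

1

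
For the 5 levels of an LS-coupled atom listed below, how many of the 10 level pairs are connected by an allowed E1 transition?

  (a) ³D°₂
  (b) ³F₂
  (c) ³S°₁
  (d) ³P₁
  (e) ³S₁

(a)–(b): allowed.
(a)–(c): forbidden (parity, ΔL).
(a)–(d): allowed.
(a)–(e): forbidden (ΔL).
(b)–(c): forbidden (ΔL).
(b)–(d): forbidden (parity, ΔL).
(b)–(e): forbidden (parity, ΔL).
(c)–(d): allowed.
(c)–(e): forbidden (ΔL).
(d)–(e): forbidden (parity).
Allowed pairs: 3 of 10.

3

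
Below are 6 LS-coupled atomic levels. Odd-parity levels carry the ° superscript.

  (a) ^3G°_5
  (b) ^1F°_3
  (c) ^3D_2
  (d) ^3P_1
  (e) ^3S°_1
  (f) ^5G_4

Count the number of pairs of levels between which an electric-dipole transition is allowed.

1

(a)–(b): forbidden (parity, ΔS, ΔJ).
(a)–(c): forbidden (ΔL, ΔJ).
(a)–(d): forbidden (ΔL, ΔJ).
(a)–(e): forbidden (parity, ΔL, ΔJ).
(a)–(f): forbidden (ΔS).
(b)–(c): forbidden (ΔS).
(b)–(d): forbidden (ΔS, ΔL, ΔJ).
(b)–(e): forbidden (parity, ΔS, ΔL, ΔJ).
(b)–(f): forbidden (ΔS).
(c)–(d): forbidden (parity).
(c)–(e): forbidden (ΔL).
(c)–(f): forbidden (parity, ΔS, ΔL, ΔJ).
(d)–(e): allowed.
(d)–(f): forbidden (parity, ΔS, ΔL, ΔJ).
(e)–(f): forbidden (ΔS, ΔL, ΔJ).
Allowed pairs: 1 of 15.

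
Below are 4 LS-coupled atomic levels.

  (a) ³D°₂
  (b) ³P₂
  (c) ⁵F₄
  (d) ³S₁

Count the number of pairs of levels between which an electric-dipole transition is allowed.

(a)–(b): allowed.
(a)–(c): forbidden (ΔS, ΔJ).
(a)–(d): forbidden (ΔL).
(b)–(c): forbidden (parity, ΔS, ΔL, ΔJ).
(b)–(d): forbidden (parity).
(c)–(d): forbidden (parity, ΔS, ΔL, ΔJ).
Allowed pairs: 1 of 6.

1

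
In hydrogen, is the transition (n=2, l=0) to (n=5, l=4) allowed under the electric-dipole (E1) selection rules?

Δl = 4 − 0 = +4; the E1 rule Δl = ±1 is fails.
The transition is electric-dipole forbidden.

forbidden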